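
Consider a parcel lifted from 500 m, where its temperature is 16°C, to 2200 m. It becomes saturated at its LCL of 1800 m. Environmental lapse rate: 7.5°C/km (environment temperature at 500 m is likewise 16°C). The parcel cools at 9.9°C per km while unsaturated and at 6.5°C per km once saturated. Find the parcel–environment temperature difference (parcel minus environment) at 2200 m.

-2.72°C (parcel cooler than environment)

Parcel:
  Dry to 1800 m: -9.9 × 1.3 km = -12.87°C, so T = 3.13°C.
  Saturated to 2200 m: -6.5 × 0.4 km = -2.6°C, so T = 0.53°C.
Environment:
  Environment to 2200 m: -7.5 × 1.7 km = -12.75°C, so T = 3.25°C.
T_parcel − T_env = 0.53 − 3.25 = -2.72°C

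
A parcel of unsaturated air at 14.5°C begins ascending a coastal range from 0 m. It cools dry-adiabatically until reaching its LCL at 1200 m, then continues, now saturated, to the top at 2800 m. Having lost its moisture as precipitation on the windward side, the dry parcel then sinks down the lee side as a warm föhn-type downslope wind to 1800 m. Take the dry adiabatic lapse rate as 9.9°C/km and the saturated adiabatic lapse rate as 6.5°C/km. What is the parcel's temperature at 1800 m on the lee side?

Dry to 1200 m: -9.9 × 1.2 km = -11.88°C, so T = 2.62°C.
Saturated to 2800 m: -6.5 × 1.6 km = -10.4°C, so T = -7.78°C.
Dry descent to 1800 m: +9.9 × 1 km = +9.9°C, so T = 2.12°C.

2.12°C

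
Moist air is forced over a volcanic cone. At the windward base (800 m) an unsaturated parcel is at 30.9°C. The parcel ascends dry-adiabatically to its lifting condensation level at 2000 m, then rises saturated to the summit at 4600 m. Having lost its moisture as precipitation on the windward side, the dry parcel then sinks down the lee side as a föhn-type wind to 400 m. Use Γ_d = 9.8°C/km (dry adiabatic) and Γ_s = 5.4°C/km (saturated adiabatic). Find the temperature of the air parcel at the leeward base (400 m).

Dry to 2000 m: -9.8 × 1.2 km = -11.76°C, so T = 19.14°C.
Saturated to 4600 m: -5.4 × 2.6 km = -14.04°C, so T = 5.1°C.
Dry descent to 400 m: +9.8 × 4.2 km = +41.16°C, so T = 46.26°C.

46.26°C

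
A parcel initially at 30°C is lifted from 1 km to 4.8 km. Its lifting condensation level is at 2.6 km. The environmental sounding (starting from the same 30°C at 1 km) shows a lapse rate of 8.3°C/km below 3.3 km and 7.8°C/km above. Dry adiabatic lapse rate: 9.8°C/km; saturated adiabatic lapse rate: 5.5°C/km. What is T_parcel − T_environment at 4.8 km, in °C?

+3.01°C (parcel warmer than environment)

Parcel:
  1000–2600 m, dry: Δz = 1.6 km ⇒ ΔT = -15.68°C; T = 14.32°C
  2600–4800 m, saturated: Δz = 2.2 km ⇒ ΔT = -12.1°C; T = 2.22°C
Environment:
  1000–3300 m, environment, lower layer: Δz = 2.3 km ⇒ ΔT = -19.09°C; T = 10.91°C
  3300–4800 m, environment, upper layer: Δz = 1.5 km ⇒ ΔT = -11.7°C; T = -0.79°C
T_parcel − T_env = 2.22 − (-0.79) = +3.01°C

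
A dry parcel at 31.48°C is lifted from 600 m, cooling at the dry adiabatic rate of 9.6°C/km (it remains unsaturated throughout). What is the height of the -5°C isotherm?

4400 m

Height above start = (31.48 − (-5)) / 9.6 = 3.8 km
Altitude = 600 m + 3800 m = 4400 m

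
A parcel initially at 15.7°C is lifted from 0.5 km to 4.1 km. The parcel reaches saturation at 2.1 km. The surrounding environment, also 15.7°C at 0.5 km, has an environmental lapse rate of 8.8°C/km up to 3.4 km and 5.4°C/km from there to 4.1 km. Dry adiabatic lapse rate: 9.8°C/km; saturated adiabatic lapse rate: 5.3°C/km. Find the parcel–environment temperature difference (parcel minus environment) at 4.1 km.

Parcel:
  500–2100 m, dry: Δz = 1.6 km ⇒ ΔT = -15.68°C; T = 0.02°C
  2100–4100 m, saturated: Δz = 2 km ⇒ ΔT = -10.6°C; T = -10.58°C
Environment:
  500–3400 m, environment, lower layer: Δz = 2.9 km ⇒ ΔT = -25.52°C; T = -9.82°C
  3400–4100 m, environment, upper layer: Δz = 0.7 km ⇒ ΔT = -3.78°C; T = -13.6°C
T_parcel − T_env = -10.58 − (-13.6) = +3.02°C

+3.02°C (parcel warmer than environment)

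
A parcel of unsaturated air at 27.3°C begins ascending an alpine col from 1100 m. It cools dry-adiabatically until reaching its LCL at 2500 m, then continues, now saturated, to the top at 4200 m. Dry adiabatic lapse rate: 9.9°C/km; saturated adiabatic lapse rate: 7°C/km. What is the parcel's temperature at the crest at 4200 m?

1100 → 2500 m (dry, 9.9°C/km): ΔT = -9.9 × 1.4 = -13.86°C → T = 13.44°C
2500 → 4200 m (saturated, 7°C/km): ΔT = -7 × 1.7 = -11.9°C → T = 1.54°C

1.54°C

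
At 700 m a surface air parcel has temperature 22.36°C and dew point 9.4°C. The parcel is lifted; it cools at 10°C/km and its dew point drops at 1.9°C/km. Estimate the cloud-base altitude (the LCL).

2300 m

T and T_d converge at 10 − 1.9 = 8.1°C per km
Height above start = (22.36 − 9.4) / 8.1 = 1.6 km
LCL altitude = 700 m + 1600 m = 2300 m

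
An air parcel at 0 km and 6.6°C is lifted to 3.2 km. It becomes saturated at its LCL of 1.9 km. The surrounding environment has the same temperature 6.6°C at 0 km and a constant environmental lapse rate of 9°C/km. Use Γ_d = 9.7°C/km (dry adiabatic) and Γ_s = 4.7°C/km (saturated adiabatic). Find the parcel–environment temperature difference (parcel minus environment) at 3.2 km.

Parcel:
  Dry to 1900 m: -9.7 × 1.9 km = -18.43°C, so T = -11.83°C.
  Saturated to 3200 m: -4.7 × 1.3 km = -6.11°C, so T = -17.94°C.
Environment:
  Environment to 3200 m: -9 × 3.2 km = -28.8°C, so T = -22.2°C.
T_parcel − T_env = -17.94 − (-22.2) = +4.26°C

+4.26°C (parcel warmer than environment)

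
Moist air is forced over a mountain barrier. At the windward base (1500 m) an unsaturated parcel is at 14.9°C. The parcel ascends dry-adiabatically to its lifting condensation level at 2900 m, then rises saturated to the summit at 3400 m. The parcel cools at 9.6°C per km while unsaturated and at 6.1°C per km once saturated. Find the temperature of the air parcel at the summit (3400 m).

Dry to 2900 m: -9.6 × 1.4 km = -13.44°C, so T = 1.46°C.
Saturated to 3400 m: -6.1 × 0.5 km = -3.05°C, so T = -1.59°C.

-1.59°C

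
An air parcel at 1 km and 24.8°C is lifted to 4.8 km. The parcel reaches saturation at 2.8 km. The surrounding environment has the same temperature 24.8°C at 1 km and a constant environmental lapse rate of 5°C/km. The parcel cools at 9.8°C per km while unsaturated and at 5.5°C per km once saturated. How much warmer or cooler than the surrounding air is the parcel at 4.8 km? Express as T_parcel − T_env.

-9.64°C (parcel cooler than environment)

Parcel:
  1000–2800 m, dry: Δz = 1.8 km ⇒ ΔT = -17.64°C; T = 7.16°C
  2800–4800 m, saturated: Δz = 2 km ⇒ ΔT = -11°C; T = -3.84°C
Environment:
  1000–4800 m, environment: Δz = 3.8 km ⇒ ΔT = -19°C; T = 5.8°C
T_parcel − T_env = -3.84 − 5.8 = -9.64°C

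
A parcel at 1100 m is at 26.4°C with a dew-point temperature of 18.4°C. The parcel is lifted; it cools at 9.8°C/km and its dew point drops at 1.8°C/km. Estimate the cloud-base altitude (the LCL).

2100 m

T and T_d converge at 9.8 − 1.8 = 8°C per km
Height above start = (26.4 − 18.4) / 8 = 1 km
LCL altitude = 1100 m + 1000 m = 2100 m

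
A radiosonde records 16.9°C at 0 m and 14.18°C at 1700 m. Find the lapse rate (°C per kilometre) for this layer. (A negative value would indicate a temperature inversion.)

1.6°C/km

Γ = −ΔT/Δz = (16.9 − 14.18) / (1700 − 0) m
  = 2.72°C / 1.7 km = 1.6°C/km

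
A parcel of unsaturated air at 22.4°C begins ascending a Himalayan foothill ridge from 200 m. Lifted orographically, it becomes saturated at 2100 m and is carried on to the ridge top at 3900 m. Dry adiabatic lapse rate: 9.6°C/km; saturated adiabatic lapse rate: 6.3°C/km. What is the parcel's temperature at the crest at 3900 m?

From 200 m to 2100 m (dry): cools by 9.6 × 1.9 = 18.24°C, giving 4.16°C.
From 2100 m to 3900 m (saturated): cools by 6.3 × 1.8 = 11.34°C, giving -7.18°C.

-7.18°C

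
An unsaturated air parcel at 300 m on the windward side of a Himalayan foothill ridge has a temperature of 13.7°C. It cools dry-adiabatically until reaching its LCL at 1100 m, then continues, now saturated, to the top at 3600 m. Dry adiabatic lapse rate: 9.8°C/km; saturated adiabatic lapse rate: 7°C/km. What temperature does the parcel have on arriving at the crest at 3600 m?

Dry to 1100 m: -9.8 × 0.8 km = -7.84°C, so T = 5.86°C.
Saturated to 3600 m: -7 × 2.5 km = -17.5°C, so T = -11.64°C.

-11.64°C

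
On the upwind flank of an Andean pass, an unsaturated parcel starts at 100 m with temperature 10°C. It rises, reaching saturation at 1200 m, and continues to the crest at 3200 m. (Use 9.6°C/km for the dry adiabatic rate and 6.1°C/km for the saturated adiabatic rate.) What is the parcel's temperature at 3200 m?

-12.76°C

From 100 m to 1200 m (dry): cools by 9.6 × 1.1 = 10.56°C, giving -0.56°C.
From 1200 m to 3200 m (saturated): cools by 6.1 × 2 = 12.2°C, giving -12.76°C.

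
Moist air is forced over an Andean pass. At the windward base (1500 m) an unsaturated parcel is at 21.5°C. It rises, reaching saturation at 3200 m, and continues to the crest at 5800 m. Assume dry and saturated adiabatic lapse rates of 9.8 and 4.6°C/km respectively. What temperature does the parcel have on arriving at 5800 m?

1500–3200 m, dry: Δz = 1.7 km ⇒ ΔT = -16.66°C; T = 4.84°C
3200–5800 m, saturated: Δz = 2.6 km ⇒ ΔT = -11.96°C; T = -7.12°C

-7.12°C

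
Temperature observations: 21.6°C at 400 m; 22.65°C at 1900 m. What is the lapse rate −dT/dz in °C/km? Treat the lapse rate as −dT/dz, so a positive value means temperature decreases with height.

-0.7°C/km

Γ = −ΔT/Δz = (21.6 − 22.65) / (1900 − 400) m
  = -1.05°C / 1.5 km = -0.7°C/km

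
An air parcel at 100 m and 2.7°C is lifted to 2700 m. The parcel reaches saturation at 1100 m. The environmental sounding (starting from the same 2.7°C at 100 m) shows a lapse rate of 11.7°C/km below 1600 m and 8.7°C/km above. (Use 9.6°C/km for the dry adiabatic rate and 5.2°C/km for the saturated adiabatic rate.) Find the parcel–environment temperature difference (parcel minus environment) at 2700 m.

+9.2°C (parcel warmer than environment)

Parcel:
  100–1100 m, dry: Δz = 1 km ⇒ ΔT = -9.6°C; T = -6.9°C
  1100–2700 m, saturated: Δz = 1.6 km ⇒ ΔT = -8.32°C; T = -15.22°C
Environment:
  100–1600 m, environment, lower layer: Δz = 1.5 km ⇒ ΔT = -17.55°C; T = -14.85°C
  1600–2700 m, environment, upper layer: Δz = 1.1 km ⇒ ΔT = -9.57°C; T = -24.42°C
T_parcel − T_env = -15.22 − (-24.42) = +9.2°C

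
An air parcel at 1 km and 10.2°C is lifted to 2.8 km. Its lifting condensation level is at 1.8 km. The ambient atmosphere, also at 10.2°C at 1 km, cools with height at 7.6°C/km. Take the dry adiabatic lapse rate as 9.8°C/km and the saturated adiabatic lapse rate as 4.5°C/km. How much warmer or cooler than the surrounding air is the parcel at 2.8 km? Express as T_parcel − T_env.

Parcel:
  Dry to 1800 m: -9.8 × 0.8 km = -7.84°C, so T = 2.36°C.
  Saturated to 2800 m: -4.5 × 1 km = -4.5°C, so T = -2.14°C.
Environment:
  Environment to 2800 m: -7.6 × 1.8 km = -13.68°C, so T = -3.48°C.
T_parcel − T_env = -2.14 − (-3.48) = +1.34°C

+1.34°C (parcel warmer than environment)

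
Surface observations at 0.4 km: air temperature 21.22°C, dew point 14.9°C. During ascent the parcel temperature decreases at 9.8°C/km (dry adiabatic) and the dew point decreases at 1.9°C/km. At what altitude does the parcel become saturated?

T and T_d converge at 9.8 − 1.9 = 7.9°C per km
Height above start = (21.22 − 14.9) / 7.9 = 0.8 km
LCL altitude = 400 m + 800 m = 1200 m

1.2 km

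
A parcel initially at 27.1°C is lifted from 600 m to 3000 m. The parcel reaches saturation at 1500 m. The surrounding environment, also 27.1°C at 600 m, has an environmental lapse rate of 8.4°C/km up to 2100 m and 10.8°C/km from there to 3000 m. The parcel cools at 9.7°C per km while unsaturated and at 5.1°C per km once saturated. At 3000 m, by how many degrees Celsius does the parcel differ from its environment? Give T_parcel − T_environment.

+5.94°C (parcel warmer than environment)

Parcel:
  Dry to 1500 m: -9.7 × 0.9 km = -8.73°C, so T = 18.37°C.
  Saturated to 3000 m: -5.1 × 1.5 km = -7.65°C, so T = 10.72°C.
Environment:
  Environment, lower layer to 2100 m: -8.4 × 1.5 km = -12.6°C, so T = 14.5°C.
  Environment, upper layer to 3000 m: -10.8 × 0.9 km = -9.72°C, so T = 4.78°C.
T_parcel − T_env = 10.72 − 4.78 = +5.94°C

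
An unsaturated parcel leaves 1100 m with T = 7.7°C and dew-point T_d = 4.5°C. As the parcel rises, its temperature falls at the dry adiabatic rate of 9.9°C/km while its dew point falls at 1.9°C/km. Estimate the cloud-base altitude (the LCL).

1500 m

T and T_d converge at 9.9 − 1.9 = 8°C per km
Height above start = (7.7 − 4.5) / 8 = 0.4 km
LCL altitude = 1100 m + 400 m = 1500 m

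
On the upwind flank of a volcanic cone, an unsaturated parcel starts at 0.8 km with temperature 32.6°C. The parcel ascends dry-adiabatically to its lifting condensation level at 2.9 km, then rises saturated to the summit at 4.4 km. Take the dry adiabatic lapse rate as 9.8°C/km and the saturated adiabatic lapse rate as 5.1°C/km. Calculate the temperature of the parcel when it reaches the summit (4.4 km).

Dry to 2900 m: -9.8 × 2.1 km = -20.58°C, so T = 12.02°C.
Saturated to 4400 m: -5.1 × 1.5 km = -7.65°C, so T = 4.37°C.

4.37°C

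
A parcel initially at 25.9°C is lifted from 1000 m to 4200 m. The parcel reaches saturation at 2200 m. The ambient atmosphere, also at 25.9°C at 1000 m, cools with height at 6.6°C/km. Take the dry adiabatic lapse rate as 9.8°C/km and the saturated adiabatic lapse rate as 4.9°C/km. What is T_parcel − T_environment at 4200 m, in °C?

Parcel:
  From 1000 m to 2200 m (dry): cools by 9.8 × 1.2 = 11.76°C, giving 14.14°C.
  From 2200 m to 4200 m (saturated): cools by 4.9 × 2 = 9.8°C, giving 4.34°C.
Environment:
  From 1000 m to 4200 m (environment): cools by 6.6 × 3.2 = 21.12°C, giving 4.78°C.
T_parcel − T_env = 4.34 − 4.78 = -0.44°C

-0.44°C (parcel cooler than environment)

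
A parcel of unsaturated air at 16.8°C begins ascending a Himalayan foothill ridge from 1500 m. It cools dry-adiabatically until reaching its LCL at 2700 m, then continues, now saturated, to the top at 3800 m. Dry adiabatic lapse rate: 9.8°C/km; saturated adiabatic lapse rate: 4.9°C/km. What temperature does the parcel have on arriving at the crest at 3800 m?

-0.35°C

1500–2700 m, dry: Δz = 1.2 km ⇒ ΔT = -11.76°C; T = 5.04°C
2700–3800 m, saturated: Δz = 1.1 km ⇒ ΔT = -5.39°C; T = -0.35°C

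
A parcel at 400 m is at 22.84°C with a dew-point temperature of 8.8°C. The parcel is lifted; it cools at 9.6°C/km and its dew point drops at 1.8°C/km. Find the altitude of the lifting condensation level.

T and T_d converge at 9.6 − 1.8 = 7.8°C per km
Height above start = (22.84 − 8.8) / 7.8 = 1.8 km
LCL altitude = 400 m + 1800 m = 2200 m

2200 m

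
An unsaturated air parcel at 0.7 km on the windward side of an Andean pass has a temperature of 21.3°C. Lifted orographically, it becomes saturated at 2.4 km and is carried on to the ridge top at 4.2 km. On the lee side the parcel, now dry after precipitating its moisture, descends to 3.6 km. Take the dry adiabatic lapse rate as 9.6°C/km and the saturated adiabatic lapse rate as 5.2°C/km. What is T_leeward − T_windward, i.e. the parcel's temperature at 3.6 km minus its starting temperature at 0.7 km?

-19.92°C

700 → 2400 m (dry, 9.6°C/km): ΔT = -9.6 × 1.7 = -16.32°C → T = 4.98°C
2400 → 4200 m (saturated, 5.2°C/km): ΔT = -5.2 × 1.8 = -9.36°C → T = -4.38°C
4200 → 3600 m (dry descent, 9.6°C/km): ΔT = +9.6 × 0.6 = +5.76°C → T = 1.38°C
Net change vs windward start: 1.38 − 21.3 = -19.92°C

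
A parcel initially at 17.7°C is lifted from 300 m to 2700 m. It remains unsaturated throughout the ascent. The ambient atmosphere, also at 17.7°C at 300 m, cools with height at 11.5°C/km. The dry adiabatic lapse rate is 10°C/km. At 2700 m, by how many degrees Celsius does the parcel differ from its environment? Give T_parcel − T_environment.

Parcel:
  Dry to 2700 m: -10 × 2.4 km = -24°C, so T = -6.3°C.
Environment:
  Environment to 2700 m: -11.5 × 2.4 km = -27.6°C, so T = -9.9°C.
T_parcel − T_env = -6.3 − (-9.9) = +3.6°C

+3.6°C (parcel warmer than environment)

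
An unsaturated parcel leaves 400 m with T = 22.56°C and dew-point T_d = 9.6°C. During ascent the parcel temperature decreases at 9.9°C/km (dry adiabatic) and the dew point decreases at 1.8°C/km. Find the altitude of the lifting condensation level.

2000 m

T and T_d converge at 9.9 − 1.8 = 8.1°C per km
Height above start = (22.56 − 9.6) / 8.1 = 1.6 km
LCL altitude = 400 m + 1600 m = 2000 m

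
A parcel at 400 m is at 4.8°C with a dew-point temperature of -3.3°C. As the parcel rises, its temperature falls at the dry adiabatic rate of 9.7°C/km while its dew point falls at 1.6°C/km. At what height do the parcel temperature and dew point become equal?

1400 m

T and T_d converge at 9.7 − 1.6 = 8.1°C per km
Height above start = (4.8 − (-3.3)) / 8.1 = 1 km
LCL altitude = 400 m + 1000 m = 1400 m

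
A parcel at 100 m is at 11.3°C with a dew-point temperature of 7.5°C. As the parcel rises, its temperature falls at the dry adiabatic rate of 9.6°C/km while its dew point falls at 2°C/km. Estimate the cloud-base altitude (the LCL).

T and T_d converge at 9.6 − 2 = 7.6°C per km
Height above start = (11.3 − 7.5) / 7.6 = 0.5 km
LCL altitude = 100 m + 500 m = 600 m

600 m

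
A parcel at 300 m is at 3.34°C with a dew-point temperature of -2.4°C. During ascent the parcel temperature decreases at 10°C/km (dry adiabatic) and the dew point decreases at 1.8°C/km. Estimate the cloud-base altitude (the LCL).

1000 m

T and T_d converge at 10 − 1.8 = 8.2°C per km
Height above start = (3.34 − (-2.4)) / 8.2 = 0.7 km
LCL altitude = 300 m + 700 m = 1000 m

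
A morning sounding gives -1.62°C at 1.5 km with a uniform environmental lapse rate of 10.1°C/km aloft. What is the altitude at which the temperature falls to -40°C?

Height above start = (-1.62 − (-40)) / 10.1 = 3.8 km
Altitude = 1500 m + 3800 m = 5300 m

5.3 km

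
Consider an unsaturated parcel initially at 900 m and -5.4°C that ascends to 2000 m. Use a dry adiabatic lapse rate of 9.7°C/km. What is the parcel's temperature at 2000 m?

-16.07°C

900 → 2000 m (dry adiabatic, 9.7°C/km): ΔT = -9.7 × 1.1 = -10.67°C → T = -16.07°C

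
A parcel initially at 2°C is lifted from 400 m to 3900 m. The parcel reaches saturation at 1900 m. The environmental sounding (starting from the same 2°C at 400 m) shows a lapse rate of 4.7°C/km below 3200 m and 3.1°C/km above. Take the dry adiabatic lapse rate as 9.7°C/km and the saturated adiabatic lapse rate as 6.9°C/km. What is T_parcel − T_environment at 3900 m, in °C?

Parcel:
  Dry to 1900 m: -9.7 × 1.5 km = -14.55°C, so T = -12.55°C.
  Saturated to 3900 m: -6.9 × 2 km = -13.8°C, so T = -26.35°C.
Environment:
  Environment, lower layer to 3200 m: -4.7 × 2.8 km = -13.16°C, so T = -11.16°C.
  Environment, upper layer to 3900 m: -3.1 × 0.7 km = -2.17°C, so T = -13.33°C.
T_parcel − T_env = -26.35 − (-13.33) = -13.02°C

-13.02°C (parcel cooler than environment)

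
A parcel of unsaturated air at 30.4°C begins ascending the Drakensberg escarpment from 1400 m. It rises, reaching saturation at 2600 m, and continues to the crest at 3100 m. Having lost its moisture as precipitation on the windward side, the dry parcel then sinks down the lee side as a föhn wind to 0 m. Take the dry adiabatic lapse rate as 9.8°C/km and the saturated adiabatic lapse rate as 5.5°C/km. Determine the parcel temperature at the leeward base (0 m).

Dry to 2600 m: -9.8 × 1.2 km = -11.76°C, so T = 18.64°C.
Saturated to 3100 m: -5.5 × 0.5 km = -2.75°C, so T = 15.89°C.
Dry descent to 0 m: +9.8 × 3.1 km = +30.38°C, so T = 46.27°C.

46.27°C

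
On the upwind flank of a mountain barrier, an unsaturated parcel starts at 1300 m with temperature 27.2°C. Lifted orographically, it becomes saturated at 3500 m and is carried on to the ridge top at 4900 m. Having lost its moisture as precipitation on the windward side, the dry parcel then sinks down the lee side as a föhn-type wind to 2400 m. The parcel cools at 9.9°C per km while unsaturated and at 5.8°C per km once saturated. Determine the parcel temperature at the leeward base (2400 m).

22.05°C

1300–3500 m, dry: Δz = 2.2 km ⇒ ΔT = -21.78°C; T = 5.42°C
3500–4900 m, saturated: Δz = 1.4 km ⇒ ΔT = -8.12°C; T = -2.7°C
4900–2400 m, dry descent: Δz = 2.5 km ⇒ ΔT = +24.75°C; T = 22.05°C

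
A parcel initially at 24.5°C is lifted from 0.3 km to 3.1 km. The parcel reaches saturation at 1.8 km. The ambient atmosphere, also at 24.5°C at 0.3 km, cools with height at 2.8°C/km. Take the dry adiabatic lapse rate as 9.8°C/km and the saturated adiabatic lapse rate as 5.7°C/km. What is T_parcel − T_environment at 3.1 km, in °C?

-14.27°C (parcel cooler than environment)

Parcel:
  300–1800 m, dry: Δz = 1.5 km ⇒ ΔT = -14.7°C; T = 9.8°C
  1800–3100 m, saturated: Δz = 1.3 km ⇒ ΔT = -7.41°C; T = 2.39°C
Environment:
  300–3100 m, environment: Δz = 2.8 km ⇒ ΔT = -7.84°C; T = 16.66°C
T_parcel − T_env = 2.39 − 16.66 = -14.27°C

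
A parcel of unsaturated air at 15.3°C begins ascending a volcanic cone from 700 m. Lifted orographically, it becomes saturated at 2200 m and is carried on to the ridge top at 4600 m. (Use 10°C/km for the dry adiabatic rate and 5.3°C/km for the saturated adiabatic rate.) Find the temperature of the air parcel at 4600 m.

From 700 m to 2200 m (dry): cools by 10 × 1.5 = 15°C, giving 0.3°C.
From 2200 m to 4600 m (saturated): cools by 5.3 × 2.4 = 12.72°C, giving -12.42°C.

-12.42°C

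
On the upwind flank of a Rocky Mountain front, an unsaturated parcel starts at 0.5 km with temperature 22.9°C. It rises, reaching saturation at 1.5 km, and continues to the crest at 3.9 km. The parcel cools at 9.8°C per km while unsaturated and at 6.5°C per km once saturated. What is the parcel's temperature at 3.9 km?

-2.5°C

500–1500 m, dry: Δz = 1 km ⇒ ΔT = -9.8°C; T = 13.1°C
1500–3900 m, saturated: Δz = 2.4 km ⇒ ΔT = -15.6°C; T = -2.5°C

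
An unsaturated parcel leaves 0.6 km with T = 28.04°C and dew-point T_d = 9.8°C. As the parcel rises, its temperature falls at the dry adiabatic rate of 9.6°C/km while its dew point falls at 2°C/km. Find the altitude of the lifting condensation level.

T and T_d converge at 9.6 − 2 = 7.6°C per km
Height above start = (28.04 − 9.8) / 7.6 = 2.4 km
LCL altitude = 600 m + 2400 m = 3000 m

3 km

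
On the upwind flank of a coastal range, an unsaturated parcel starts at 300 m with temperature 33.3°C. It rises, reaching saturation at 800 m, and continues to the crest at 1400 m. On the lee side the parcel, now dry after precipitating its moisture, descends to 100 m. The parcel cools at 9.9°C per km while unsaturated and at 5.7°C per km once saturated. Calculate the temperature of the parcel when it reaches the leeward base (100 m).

37.8°C

Dry to 800 m: -9.9 × 0.5 km = -4.95°C, so T = 28.35°C.
Saturated to 1400 m: -5.7 × 0.6 km = -3.42°C, so T = 24.93°C.
Dry descent to 100 m: +9.9 × 1.3 km = +12.87°C, so T = 37.8°C.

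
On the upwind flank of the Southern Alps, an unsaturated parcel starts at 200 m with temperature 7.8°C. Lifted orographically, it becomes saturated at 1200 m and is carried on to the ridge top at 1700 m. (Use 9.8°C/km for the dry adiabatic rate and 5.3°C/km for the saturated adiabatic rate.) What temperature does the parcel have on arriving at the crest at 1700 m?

-4.65°C

200 → 1200 m (dry, 9.8°C/km): ΔT = -9.8 × 1 = -9.8°C → T = -2°C
1200 → 1700 m (saturated, 5.3°C/km): ΔT = -5.3 × 0.5 = -2.65°C → T = -4.65°C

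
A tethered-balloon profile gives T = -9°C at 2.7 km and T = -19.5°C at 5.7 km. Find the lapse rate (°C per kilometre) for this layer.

Γ = −ΔT/Δz = (-9 − (-19.5)) / (5700 − 2700) m
  = 10.5°C / 3 km = 3.5°C/km

3.5°C/km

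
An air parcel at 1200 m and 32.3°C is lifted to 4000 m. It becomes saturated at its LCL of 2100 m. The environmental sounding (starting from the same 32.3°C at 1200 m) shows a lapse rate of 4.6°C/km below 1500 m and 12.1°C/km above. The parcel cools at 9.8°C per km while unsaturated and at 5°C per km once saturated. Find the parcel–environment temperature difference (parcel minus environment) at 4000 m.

Parcel:
  1200 → 2100 m (dry, 9.8°C/km): ΔT = -9.8 × 0.9 = -8.82°C → T = 23.48°C
  2100 → 4000 m (saturated, 5°C/km): ΔT = -5 × 1.9 = -9.5°C → T = 13.98°C
Environment:
  1200 → 1500 m (environment, lower layer, 4.6°C/km): ΔT = -4.6 × 0.3 = -1.38°C → T = 30.92°C
  1500 → 4000 m (environment, upper layer, 12.1°C/km): ΔT = -12.1 × 2.5 = -30.25°C → T = 0.67°C
T_parcel − T_env = 13.98 − 0.67 = +13.31°C

+13.31°C (parcel warmer than environment)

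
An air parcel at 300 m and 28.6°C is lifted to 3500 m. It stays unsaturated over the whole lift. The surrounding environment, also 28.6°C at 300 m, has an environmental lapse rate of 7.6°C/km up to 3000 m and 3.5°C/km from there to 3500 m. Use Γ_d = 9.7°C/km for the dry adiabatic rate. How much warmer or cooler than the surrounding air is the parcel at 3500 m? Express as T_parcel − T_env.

Parcel:
  Dry to 3500 m: -9.7 × 3.2 km = -31.04°C, so T = -2.44°C.
Environment:
  Environment, lower layer to 3000 m: -7.6 × 2.7 km = -20.52°C, so T = 8.08°C.
  Environment, upper layer to 3500 m: -3.5 × 0.5 km = -1.75°C, so T = 6.33°C.
T_parcel − T_env = -2.44 − 6.33 = -8.77°C

-8.77°C (parcel cooler than environment)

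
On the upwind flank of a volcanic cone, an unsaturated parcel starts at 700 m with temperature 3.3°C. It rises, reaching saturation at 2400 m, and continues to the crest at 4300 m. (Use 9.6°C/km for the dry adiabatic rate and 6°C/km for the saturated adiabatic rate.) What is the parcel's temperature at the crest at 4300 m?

700–2400 m, dry: Δz = 1.7 km ⇒ ΔT = -16.32°C; T = -13.02°C
2400–4300 m, saturated: Δz = 1.9 km ⇒ ΔT = -11.4°C; T = -24.42°C

-24.42°C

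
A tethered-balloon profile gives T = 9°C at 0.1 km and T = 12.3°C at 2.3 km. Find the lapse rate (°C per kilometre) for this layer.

Γ = −ΔT/Δz = (9 − 12.3) / (2300 − 100) m
  = -3.3°C / 2.2 km = -1.5°C/km

-1.5°C/km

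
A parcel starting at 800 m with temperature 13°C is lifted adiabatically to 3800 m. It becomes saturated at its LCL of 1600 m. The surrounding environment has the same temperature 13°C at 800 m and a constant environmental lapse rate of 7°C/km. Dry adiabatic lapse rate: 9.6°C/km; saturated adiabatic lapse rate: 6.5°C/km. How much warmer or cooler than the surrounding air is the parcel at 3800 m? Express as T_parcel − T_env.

-0.98°C (parcel cooler than environment)

Parcel:
  800–1600 m, dry: Δz = 0.8 km ⇒ ΔT = -7.68°C; T = 5.32°C
  1600–3800 m, saturated: Δz = 2.2 km ⇒ ΔT = -14.3°C; T = -8.98°C
Environment:
  800–3800 m, environment: Δz = 3 km ⇒ ΔT = -21°C; T = -8°C
T_parcel − T_env = -8.98 − (-8) = -0.98°C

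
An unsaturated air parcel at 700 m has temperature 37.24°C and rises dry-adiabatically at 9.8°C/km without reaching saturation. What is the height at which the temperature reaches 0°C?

Height above start = (37.24 − 0) / 9.8 = 3.8 km
Altitude = 700 m + 3800 m = 4500 m

4500 m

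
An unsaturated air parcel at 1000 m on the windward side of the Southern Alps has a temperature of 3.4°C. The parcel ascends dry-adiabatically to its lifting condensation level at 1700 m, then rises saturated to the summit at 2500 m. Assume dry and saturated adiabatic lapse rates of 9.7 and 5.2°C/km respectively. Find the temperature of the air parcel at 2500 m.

Dry to 1700 m: -9.7 × 0.7 km = -6.79°C, so T = -3.39°C.
Saturated to 2500 m: -5.2 × 0.8 km = -4.16°C, so T = -7.55°C.

-7.55°C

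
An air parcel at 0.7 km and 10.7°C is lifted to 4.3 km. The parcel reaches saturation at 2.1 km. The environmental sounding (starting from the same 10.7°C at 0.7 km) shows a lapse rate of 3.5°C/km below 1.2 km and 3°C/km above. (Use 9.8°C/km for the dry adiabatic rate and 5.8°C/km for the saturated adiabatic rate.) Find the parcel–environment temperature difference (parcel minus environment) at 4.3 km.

-15.43°C (parcel cooler than environment)

Parcel:
  Dry to 2100 m: -9.8 × 1.4 km = -13.72°C, so T = -3.02°C.
  Saturated to 4300 m: -5.8 × 2.2 km = -12.76°C, so T = -15.78°C.
Environment:
  Environment, lower layer to 1200 m: -3.5 × 0.5 km = -1.75°C, so T = 8.95°C.
  Environment, upper layer to 4300 m: -3 × 3.1 km = -9.3°C, so T = -0.35°C.
T_parcel − T_env = -15.78 − (-0.35) = -15.43°C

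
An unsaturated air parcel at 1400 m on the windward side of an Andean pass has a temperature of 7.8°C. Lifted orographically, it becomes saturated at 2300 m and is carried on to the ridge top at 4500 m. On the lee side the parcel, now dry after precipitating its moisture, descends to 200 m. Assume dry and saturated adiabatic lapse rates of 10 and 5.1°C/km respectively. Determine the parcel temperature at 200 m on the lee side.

From 1400 m to 2300 m (dry): cools by 10 × 0.9 = 9°C, giving -1.2°C.
From 2300 m to 4500 m (saturated): cools by 5.1 × 2.2 = 11.22°C, giving -12.42°C.
From 4500 m to 200 m (dry descent): warms by 10 × 4.3 = 43°C, giving 30.58°C.

30.58°C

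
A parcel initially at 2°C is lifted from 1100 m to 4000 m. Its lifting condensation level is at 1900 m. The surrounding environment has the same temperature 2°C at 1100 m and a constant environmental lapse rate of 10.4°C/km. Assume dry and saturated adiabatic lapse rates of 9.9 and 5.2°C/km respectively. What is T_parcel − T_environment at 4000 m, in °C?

+11.32°C (parcel warmer than environment)

Parcel:
  1100–1900 m, dry: Δz = 0.8 km ⇒ ΔT = -7.92°C; T = -5.92°C
  1900–4000 m, saturated: Δz = 2.1 km ⇒ ΔT = -10.92°C; T = -16.84°C
Environment:
  1100–4000 m, environment: Δz = 2.9 km ⇒ ΔT = -30.16°C; T = -28.16°C
T_parcel − T_env = -16.84 − (-28.16) = +11.32°C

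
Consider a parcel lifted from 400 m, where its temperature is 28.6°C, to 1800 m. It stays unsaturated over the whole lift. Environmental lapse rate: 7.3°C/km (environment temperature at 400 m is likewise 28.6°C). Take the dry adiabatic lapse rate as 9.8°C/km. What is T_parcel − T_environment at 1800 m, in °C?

Parcel:
  400–1800 m, dry: Δz = 1.4 km ⇒ ΔT = -13.72°C; T = 14.88°C
Environment:
  400–1800 m, environment: Δz = 1.4 km ⇒ ΔT = -10.22°C; T = 18.38°C
T_parcel − T_env = 14.88 − 18.38 = -3.5°C

-3.5°C (parcel cooler than environment)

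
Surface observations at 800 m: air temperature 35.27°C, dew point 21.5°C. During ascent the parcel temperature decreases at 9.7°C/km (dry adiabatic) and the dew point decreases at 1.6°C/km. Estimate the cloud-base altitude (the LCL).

T and T_d converge at 9.7 − 1.6 = 8.1°C per km
Height above start = (35.27 − 21.5) / 8.1 = 1.7 km
LCL altitude = 800 m + 1700 m = 2500 m

2500 m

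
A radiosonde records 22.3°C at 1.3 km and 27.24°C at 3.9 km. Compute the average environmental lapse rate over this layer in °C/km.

-1.9°C/km

Γ = −ΔT/Δz = (22.3 − 27.24) / (3900 − 1300) m
  = -4.94°C / 2.6 km = -1.9°C/km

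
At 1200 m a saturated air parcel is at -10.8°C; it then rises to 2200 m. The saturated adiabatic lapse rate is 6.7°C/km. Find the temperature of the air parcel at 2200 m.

-17.5°C

1200–2200 m, saturated adiabatic: Δz = 1 km ⇒ ΔT = -6.7°C; T = -17.5°C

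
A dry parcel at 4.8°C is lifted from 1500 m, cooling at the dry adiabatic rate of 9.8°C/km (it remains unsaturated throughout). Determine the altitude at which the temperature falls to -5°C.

2500 m

Height above start = (4.8 − (-5)) / 9.8 = 1 km
Altitude = 1500 m + 1000 m = 2500 m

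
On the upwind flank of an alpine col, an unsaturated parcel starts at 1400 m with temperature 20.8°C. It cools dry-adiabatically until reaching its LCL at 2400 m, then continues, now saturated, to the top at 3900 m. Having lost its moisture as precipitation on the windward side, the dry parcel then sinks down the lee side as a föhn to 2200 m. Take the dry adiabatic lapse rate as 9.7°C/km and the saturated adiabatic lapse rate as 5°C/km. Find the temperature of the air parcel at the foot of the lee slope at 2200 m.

From 1400 m to 2400 m (dry): cools by 9.7 × 1 = 9.7°C, giving 11.1°C.
From 2400 m to 3900 m (saturated): cools by 5 × 1.5 = 7.5°C, giving 3.6°C.
From 3900 m to 2200 m (dry descent): warms by 9.7 × 1.7 = 16.49°C, giving 20.09°C.

20.09°C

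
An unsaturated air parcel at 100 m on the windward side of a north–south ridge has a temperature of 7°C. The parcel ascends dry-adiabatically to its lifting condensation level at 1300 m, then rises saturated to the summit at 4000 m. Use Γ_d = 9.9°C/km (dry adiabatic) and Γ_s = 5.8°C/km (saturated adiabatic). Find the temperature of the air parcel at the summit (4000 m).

100 → 1300 m (dry, 9.9°C/km): ΔT = -9.9 × 1.2 = -11.88°C → T = -4.88°C
1300 → 4000 m (saturated, 5.8°C/km): ΔT = -5.8 × 2.7 = -15.66°C → T = -20.54°C

-20.54°C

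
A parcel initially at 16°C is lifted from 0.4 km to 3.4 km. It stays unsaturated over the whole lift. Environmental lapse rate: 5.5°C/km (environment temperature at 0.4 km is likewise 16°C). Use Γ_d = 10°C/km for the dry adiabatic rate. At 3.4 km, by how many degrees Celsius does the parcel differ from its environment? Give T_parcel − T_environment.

Parcel:
  Dry to 3400 m: -10 × 3 km = -30°C, so T = -14°C.
Environment:
  Environment to 3400 m: -5.5 × 3 km = -16.5°C, so T = -0.5°C.
T_parcel − T_env = -14 − (-0.5) = -13.5°C

-13.5°C (parcel cooler than environment)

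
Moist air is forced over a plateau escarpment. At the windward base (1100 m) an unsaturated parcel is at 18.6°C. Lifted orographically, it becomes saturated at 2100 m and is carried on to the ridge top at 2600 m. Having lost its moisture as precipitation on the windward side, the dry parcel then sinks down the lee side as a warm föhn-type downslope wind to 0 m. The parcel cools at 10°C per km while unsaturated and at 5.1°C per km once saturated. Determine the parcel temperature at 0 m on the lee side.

From 1100 m to 2100 m (dry): cools by 10 × 1 = 10°C, giving 8.6°C.
From 2100 m to 2600 m (saturated): cools by 5.1 × 0.5 = 2.55°C, giving 6.05°C.
From 2600 m to 0 m (dry descent): warms by 10 × 2.6 = 26°C, giving 32.05°C.

32.05°C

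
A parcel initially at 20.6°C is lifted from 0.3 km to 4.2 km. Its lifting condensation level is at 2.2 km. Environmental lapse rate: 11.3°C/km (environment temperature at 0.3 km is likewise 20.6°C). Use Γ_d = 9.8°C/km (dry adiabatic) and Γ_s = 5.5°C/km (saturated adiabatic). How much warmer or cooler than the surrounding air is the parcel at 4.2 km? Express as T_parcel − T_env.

+14.45°C (parcel warmer than environment)

Parcel:
  From 300 m to 2200 m (dry): cools by 9.8 × 1.9 = 18.62°C, giving 1.98°C.
  From 2200 m to 4200 m (saturated): cools by 5.5 × 2 = 11°C, giving -9.02°C.
Environment:
  From 300 m to 4200 m (environment): cools by 11.3 × 3.9 = 44.07°C, giving -23.47°C.
T_parcel − T_env = -9.02 − (-23.47) = +14.45°C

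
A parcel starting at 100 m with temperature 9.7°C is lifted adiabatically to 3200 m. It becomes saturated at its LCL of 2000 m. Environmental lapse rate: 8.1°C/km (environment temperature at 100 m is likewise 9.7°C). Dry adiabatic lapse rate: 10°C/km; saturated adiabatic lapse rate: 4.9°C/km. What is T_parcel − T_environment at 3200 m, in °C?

+0.23°C (parcel warmer than environment)

Parcel:
  Dry to 2000 m: -10 × 1.9 km = -19°C, so T = -9.3°C.
  Saturated to 3200 m: -4.9 × 1.2 km = -5.88°C, so T = -15.18°C.
Environment:
  Environment to 3200 m: -8.1 × 3.1 km = -25.11°C, so T = -15.41°C.
T_parcel − T_env = -15.18 − (-15.41) = +0.23°C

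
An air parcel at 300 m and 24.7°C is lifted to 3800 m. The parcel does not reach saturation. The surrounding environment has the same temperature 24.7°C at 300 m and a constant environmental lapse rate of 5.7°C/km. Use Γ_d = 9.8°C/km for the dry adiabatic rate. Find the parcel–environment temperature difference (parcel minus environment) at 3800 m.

Parcel:
  300–3800 m, dry: Δz = 3.5 km ⇒ ΔT = -34.3°C; T = -9.6°C
Environment:
  300–3800 m, environment: Δz = 3.5 km ⇒ ΔT = -19.95°C; T = 4.75°C
T_parcel − T_env = -9.6 − 4.75 = -14.35°C

-14.35°C (parcel cooler than environment)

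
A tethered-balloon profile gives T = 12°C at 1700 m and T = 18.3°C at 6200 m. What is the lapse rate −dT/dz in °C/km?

-1.4°C/km

Γ = −ΔT/Δz = (12 − 18.3) / (6200 − 1700) m
  = -6.3°C / 4.5 km = -1.4°C/km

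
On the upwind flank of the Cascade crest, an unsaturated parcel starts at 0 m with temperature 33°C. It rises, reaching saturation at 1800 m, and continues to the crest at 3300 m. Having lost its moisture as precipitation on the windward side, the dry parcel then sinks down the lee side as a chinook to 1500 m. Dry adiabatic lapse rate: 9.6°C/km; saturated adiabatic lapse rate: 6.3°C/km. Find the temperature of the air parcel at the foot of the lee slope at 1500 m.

23.55°C

From 0 m to 1800 m (dry): cools by 9.6 × 1.8 = 17.28°C, giving 15.72°C.
From 1800 m to 3300 m (saturated): cools by 6.3 × 1.5 = 9.45°C, giving 6.27°C.
From 3300 m to 1500 m (dry descent): warms by 9.6 × 1.8 = 17.28°C, giving 23.55°C.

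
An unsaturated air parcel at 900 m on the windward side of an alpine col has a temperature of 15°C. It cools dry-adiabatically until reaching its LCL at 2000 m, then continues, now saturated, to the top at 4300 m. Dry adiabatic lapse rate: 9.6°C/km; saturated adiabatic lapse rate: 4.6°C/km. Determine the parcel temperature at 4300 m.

900–2000 m, dry: Δz = 1.1 km ⇒ ΔT = -10.56°C; T = 4.44°C
2000–4300 m, saturated: Δz = 2.3 km ⇒ ΔT = -10.58°C; T = -6.14°C

-6.14°C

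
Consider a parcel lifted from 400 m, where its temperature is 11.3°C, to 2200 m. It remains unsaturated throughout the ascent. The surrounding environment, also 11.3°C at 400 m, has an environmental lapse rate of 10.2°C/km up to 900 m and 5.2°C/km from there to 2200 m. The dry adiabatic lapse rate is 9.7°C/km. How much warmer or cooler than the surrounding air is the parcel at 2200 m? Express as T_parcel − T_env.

-5.6°C (parcel cooler than environment)

Parcel:
  400 → 2200 m (dry, 9.7°C/km): ΔT = -9.7 × 1.8 = -17.46°C → T = -6.16°C
Environment:
  400 → 900 m (environment, lower layer, 10.2°C/km): ΔT = -10.2 × 0.5 = -5.1°C → T = 6.2°C
  900 → 2200 m (environment, upper layer, 5.2°C/km): ΔT = -5.2 × 1.3 = -6.76°C → T = -0.56°C
T_parcel − T_env = -6.16 − (-0.56) = -5.6°C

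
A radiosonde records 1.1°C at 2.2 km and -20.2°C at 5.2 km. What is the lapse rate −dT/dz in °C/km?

7.1°C/km

Γ = −ΔT/Δz = (1.1 − (-20.2)) / (5200 − 2200) m
  = 21.3°C / 3 km = 7.1°C/km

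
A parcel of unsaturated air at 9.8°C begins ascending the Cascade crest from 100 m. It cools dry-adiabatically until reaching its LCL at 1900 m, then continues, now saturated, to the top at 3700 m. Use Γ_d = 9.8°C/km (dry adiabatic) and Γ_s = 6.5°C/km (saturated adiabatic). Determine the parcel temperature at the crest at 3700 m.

From 100 m to 1900 m (dry): cools by 9.8 × 1.8 = 17.64°C, giving -7.84°C.
From 1900 m to 3700 m (saturated): cools by 6.5 × 1.8 = 11.7°C, giving -19.54°C.

-19.54°C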